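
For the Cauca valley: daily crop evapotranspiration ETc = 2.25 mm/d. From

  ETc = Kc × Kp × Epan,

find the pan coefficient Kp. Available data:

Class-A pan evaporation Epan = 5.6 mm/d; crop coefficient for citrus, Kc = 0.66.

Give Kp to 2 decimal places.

0.61

ETc = Kc × Kp × Epan  ⇒  Kp = ETc / (Kc × Epan)
Kp = 2.25 / (0.66 × 5.6) = 2.25 / 3.696 = 0.6088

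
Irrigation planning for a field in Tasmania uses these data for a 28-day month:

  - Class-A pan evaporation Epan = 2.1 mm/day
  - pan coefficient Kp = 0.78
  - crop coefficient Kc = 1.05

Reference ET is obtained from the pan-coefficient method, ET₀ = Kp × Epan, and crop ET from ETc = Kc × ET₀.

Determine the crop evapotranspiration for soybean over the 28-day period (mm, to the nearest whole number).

48 mm

ET₀ = 0.78 × 2.1 = 1.6380 mm/d
ETc = Kc × ET₀ = 1.05 × 1.6380 = 1.7199 mm/d
Over 28 days: 1.7199 × 28 = 48.157 mm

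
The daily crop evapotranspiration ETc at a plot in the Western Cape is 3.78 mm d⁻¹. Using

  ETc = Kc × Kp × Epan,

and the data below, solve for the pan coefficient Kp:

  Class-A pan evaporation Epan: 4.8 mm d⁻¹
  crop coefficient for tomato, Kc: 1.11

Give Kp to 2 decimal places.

ETc = Kc × Kp × Epan  ⇒  Kp = ETc / (Kc × Epan)
Kp = 3.78 / (1.11 × 4.8) = 3.78 / 5.328 = 0.7095

0.71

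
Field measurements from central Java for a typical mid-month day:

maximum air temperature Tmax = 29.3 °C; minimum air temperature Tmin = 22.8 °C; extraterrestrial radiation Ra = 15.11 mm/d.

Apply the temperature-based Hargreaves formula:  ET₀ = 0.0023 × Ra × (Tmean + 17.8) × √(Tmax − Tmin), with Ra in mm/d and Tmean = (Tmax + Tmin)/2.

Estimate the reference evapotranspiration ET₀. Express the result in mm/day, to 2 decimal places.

3.89 mm/day

Tmean = (29.3 + 22.8)/2 = 26.05 °C
ET₀ = 0.0023 × 15.11 × (26.05 + 17.8) × √6.5 = 0.0023 × 15.11 × 43.85 × 2.5495 = 3.8852 mm/d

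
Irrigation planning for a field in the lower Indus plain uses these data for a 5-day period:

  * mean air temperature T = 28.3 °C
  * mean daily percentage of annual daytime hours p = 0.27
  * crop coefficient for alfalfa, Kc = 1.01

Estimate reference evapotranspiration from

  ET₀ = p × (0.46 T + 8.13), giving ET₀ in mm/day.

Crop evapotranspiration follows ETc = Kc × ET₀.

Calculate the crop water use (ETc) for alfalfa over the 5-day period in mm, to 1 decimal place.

ET₀ = 0.27 × (0.46 × 28.3 + 8.13) = 0.27 × 21.148 = 5.7100 mm/d
ETc = Kc × ET₀ = 1.01 × 5.7100 = 5.7671 mm/d
Over 5 days: 5.7671 × 5 = 28.836 mm

28.8 mm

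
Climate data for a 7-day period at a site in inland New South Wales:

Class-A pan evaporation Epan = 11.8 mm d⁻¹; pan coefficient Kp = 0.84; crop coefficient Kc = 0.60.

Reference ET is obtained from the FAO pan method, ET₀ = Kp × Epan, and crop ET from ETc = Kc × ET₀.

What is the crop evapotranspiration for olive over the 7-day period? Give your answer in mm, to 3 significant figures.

ET₀ = 0.84 × 11.8 = 9.9120 mm/d
ETc = Kc × ET₀ = 0.60 × 9.9120 = 5.9472 mm/d
Over 7 days: 5.9472 × 7 = 41.630 mm

41.6 mm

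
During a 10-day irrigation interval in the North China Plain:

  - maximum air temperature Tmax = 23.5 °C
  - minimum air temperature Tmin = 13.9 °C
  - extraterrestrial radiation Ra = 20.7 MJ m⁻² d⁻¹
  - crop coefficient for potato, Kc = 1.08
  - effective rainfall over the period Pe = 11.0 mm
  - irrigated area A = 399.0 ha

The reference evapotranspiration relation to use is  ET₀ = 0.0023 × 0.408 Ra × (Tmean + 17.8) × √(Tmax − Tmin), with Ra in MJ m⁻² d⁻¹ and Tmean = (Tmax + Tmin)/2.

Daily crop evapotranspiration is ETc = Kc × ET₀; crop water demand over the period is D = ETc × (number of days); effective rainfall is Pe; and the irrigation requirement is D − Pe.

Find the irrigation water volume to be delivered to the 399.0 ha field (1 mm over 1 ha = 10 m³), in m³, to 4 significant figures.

Tmean = (23.5 + 13.9)/2 = 18.70 °C
0.408 Ra = 0.408 × 20.7 = 8.4456 mm/d equivalent
ET₀ = 0.0023 × 8.4456 × (18.70 + 17.8) × √9.6 = 0.0023 × 8.4456 × 36.50 × 3.0984 = 2.1968 mm/d
ETc = Kc × ET₀ = 1.08 × 2.1968 = 2.3725 mm/d
Crop demand D = ETc × 10 d = 2.3725 × 10 = 23.725 mm
D − Pe = 23.725 − 11.0 = 12.725 mm
Volume = 12.725 mm × 399.0 ha × 10 = 50772.8 m³

50770 m³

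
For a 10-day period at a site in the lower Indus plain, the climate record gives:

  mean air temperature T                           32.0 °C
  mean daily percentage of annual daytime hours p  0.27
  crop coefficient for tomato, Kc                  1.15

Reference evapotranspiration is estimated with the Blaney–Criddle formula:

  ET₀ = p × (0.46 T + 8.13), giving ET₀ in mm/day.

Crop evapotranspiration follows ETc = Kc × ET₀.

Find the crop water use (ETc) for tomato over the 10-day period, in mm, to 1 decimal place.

ET₀ = 0.27 × (0.46 × 32.0 + 8.13) = 0.27 × 22.850 = 6.1695 mm/d
ETc = Kc × ET₀ = 1.15 × 6.1695 = 7.0949 mm/d
Over 10 days: 7.0949 × 10 = 70.949 mm

70.9 mm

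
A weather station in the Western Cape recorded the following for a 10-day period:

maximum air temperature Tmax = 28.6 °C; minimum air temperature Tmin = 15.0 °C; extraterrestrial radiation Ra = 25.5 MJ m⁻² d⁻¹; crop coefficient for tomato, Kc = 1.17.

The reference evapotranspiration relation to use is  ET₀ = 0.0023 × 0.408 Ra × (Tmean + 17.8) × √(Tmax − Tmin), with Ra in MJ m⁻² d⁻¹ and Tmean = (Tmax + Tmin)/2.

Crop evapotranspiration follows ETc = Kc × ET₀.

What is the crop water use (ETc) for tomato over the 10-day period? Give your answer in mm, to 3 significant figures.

40.9 mm

Tmean = (28.6 + 15.0)/2 = 21.80 °C
0.408 Ra = 0.408 × 25.5 = 10.4040 mm/d equivalent
ET₀ = 0.0023 × 10.4040 × (21.80 + 17.8) × √13.6 = 0.0023 × 10.4040 × 39.60 × 3.6878 = 3.4945 mm/d
ETc = Kc × ET₀ = 1.17 × 3.4945 = 4.0886 mm/d
Over 10 days: 4.0886 × 10 = 40.886 mm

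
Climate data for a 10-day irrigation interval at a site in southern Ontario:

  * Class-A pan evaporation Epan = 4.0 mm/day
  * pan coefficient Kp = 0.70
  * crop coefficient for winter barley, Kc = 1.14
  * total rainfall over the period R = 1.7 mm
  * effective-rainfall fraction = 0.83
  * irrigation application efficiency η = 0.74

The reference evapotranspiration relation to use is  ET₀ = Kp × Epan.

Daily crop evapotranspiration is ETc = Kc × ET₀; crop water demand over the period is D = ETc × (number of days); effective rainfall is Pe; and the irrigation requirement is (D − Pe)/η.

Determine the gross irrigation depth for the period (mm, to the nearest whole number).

ET₀ = 0.70 × 4.0 = 2.8000 mm/d
ETc = Kc × ET₀ = 1.14 × 2.8000 = 3.1920 mm/d
Crop demand D = ETc × 10 d = 3.1920 × 10 = 31.920 mm
Pe = 0.83 × 1.7 = 1.411 mm
D − Pe = 31.920 − 1.411 = 30.509 mm
Gross irrigation = 30.509 / 0.74 = 41.228 mm

41 mm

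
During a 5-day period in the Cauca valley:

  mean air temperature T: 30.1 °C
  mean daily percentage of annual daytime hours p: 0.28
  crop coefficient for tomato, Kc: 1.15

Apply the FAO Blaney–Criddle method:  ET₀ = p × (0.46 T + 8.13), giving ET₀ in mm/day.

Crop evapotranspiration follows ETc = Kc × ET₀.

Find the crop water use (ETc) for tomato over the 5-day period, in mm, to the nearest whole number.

ET₀ = 0.28 × (0.46 × 30.1 + 8.13) = 0.28 × 21.976 = 6.1533 mm/d
ETc = Kc × ET₀ = 1.15 × 6.1533 = 7.0763 mm/d
Over 5 days: 7.0763 × 5 = 35.382 mm

35 mm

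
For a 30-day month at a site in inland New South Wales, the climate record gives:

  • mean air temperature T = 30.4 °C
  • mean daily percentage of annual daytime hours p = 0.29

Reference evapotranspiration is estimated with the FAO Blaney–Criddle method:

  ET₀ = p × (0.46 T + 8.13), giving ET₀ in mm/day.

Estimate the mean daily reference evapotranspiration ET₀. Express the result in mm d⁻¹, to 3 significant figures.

ET₀ = 0.29 × (0.46 × 30.4 + 8.13) = 0.29 × 22.114 = 6.4131 mm/d

6.41 mm d⁻¹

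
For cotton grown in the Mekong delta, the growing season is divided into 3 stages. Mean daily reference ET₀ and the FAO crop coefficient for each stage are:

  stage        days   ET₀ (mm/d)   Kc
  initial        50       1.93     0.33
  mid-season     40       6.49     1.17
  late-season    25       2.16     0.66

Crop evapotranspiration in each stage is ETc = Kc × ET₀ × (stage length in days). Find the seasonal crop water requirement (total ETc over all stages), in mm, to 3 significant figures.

371 mm

initial: 0.33 × 1.93 × 50 = 31.85 mm
mid-season: 1.17 × 6.49 × 40 = 303.73 mm
late-season: 0.66 × 2.16 × 25 = 35.64 mm
Seasonal total = 371.22 mm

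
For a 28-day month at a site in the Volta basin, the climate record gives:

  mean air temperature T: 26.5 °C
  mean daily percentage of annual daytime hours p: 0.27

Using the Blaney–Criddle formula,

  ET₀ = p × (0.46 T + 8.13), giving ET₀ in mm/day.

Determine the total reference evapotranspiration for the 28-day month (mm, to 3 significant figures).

154 mm

ET₀ = 0.27 × (0.46 × 26.5 + 8.13) = 0.27 × 20.320 = 5.4864 mm/d
Monthly total = 5.4864 × 28 = 153.619 mm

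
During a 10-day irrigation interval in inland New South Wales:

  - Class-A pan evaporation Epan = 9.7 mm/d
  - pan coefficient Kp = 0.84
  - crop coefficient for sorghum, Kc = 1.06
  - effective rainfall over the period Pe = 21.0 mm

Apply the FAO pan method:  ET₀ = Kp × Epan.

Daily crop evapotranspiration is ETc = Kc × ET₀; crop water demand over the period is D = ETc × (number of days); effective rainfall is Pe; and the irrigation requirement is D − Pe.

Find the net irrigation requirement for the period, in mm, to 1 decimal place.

ET₀ = 0.84 × 9.7 = 8.1480 mm/d
ETc = Kc × ET₀ = 1.06 × 8.1480 = 8.6369 mm/d
Crop demand D = ETc × 10 d = 8.6369 × 10 = 86.369 mm
D − Pe = 86.369 − 21.0 = 65.369 mm

65.4 mm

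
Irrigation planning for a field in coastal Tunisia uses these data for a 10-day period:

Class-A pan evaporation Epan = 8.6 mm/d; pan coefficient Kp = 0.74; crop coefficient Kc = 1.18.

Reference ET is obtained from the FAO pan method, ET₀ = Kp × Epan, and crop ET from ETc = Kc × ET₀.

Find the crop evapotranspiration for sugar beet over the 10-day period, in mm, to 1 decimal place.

ET₀ = 0.74 × 8.6 = 6.3640 mm/d
ETc = Kc × ET₀ = 1.18 × 6.3640 = 7.5095 mm/d
Over 10 days: 7.5095 × 10 = 75.095 mm

75.1 mm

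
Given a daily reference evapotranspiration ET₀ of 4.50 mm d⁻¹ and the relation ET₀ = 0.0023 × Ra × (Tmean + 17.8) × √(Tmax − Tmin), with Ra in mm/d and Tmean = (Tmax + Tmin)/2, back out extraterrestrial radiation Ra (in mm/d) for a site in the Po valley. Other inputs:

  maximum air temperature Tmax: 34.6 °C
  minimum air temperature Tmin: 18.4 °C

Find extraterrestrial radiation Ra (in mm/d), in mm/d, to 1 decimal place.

Tmean = 26.50 °C; √ΔT = 4.0249
Ra = ET₀ / [0.0023 × (Tmean+17.8) × √ΔT] = 4.50 / (0.0023 × 44.30 × 4.0249) = 10.973 mm/d

11.0 mm/d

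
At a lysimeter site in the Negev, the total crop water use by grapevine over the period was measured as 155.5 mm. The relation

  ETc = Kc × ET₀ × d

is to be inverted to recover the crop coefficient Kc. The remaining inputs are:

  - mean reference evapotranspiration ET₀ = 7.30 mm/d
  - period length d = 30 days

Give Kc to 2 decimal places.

ETc = Kc × ET₀ × d  ⇒  Kc = ETc / (ET₀ × d)
Kc = 155.5 / (7.30 × 30) = 155.5 / 219.00 = 0.7100

0.71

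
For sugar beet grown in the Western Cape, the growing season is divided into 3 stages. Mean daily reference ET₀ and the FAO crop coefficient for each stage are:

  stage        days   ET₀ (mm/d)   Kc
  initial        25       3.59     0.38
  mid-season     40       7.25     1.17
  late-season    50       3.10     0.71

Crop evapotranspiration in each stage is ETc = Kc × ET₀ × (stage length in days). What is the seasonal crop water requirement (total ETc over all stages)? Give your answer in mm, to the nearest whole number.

initial: 0.38 × 3.59 × 25 = 34.11 mm
mid-season: 1.17 × 7.25 × 40 = 339.30 mm
late-season: 0.71 × 3.10 × 50 = 110.05 mm
Seasonal total = 483.46 mm

483 mm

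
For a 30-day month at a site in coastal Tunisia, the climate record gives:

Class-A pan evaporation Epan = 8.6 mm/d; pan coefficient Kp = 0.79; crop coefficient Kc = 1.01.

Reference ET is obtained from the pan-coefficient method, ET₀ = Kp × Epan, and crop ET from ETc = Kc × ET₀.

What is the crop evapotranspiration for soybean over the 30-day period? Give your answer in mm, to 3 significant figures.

206 mm

ET₀ = 0.79 × 8.6 = 6.7940 mm/d
ETc = Kc × ET₀ = 1.01 × 6.7940 = 6.8619 mm/d
Over 30 days: 6.8619 × 30 = 205.857 mm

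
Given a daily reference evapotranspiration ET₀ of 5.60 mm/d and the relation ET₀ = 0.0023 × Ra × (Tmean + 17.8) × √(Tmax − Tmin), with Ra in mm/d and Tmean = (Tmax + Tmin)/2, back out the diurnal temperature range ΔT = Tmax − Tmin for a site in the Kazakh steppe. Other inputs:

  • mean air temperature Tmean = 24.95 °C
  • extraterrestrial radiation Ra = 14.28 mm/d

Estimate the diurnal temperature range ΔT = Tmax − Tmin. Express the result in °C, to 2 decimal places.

√ΔT = ET₀ / [0.0023 × Ra × (Tmean+17.8)] = 5.60 / (0.0023 × 14.28 × 42.75) = 3.9884
ΔT = 3.9884² = 15.907 °C

15.91 °C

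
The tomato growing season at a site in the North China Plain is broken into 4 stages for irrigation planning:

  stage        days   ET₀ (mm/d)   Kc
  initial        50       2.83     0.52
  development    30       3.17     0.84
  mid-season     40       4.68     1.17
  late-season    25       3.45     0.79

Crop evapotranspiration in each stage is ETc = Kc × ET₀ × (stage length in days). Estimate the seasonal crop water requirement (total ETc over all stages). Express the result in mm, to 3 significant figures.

initial: 0.52 × 2.83 × 50 = 73.58 mm
development: 0.84 × 3.17 × 30 = 79.88 mm
mid-season: 1.17 × 4.68 × 40 = 219.02 mm
late-season: 0.79 × 3.45 × 25 = 68.14 mm
Seasonal total = 440.62 mm

441 mm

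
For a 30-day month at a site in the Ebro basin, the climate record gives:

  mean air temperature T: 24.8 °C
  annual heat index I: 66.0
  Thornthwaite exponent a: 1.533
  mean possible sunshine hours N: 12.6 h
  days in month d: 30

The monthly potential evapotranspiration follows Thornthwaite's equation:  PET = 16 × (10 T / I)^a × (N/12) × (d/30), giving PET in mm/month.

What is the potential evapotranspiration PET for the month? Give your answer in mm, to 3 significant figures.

128 mm

10T/I = 10 × 24.8 / 66.0 = 3.7576
(10T/I)^a = 3.7576^1.533 = 7.6092
Uncorrected PET = 16 × 7.6092 = 121.747 mm
Correction = (N/12)(d/30) = (12.6/12)(30/30) = 1.0500
PET = 121.747 × 1.0500 = 127.834 mm/month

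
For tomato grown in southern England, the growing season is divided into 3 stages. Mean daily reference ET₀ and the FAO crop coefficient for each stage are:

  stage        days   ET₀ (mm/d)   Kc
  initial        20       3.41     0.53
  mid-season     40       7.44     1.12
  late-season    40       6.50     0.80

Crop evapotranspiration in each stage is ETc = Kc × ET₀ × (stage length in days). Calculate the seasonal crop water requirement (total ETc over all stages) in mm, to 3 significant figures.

577 mm

initial: 0.53 × 3.41 × 20 = 36.15 mm
mid-season: 1.12 × 7.44 × 40 = 333.31 mm
late-season: 0.80 × 6.50 × 40 = 208.00 mm
Seasonal total = 577.46 mm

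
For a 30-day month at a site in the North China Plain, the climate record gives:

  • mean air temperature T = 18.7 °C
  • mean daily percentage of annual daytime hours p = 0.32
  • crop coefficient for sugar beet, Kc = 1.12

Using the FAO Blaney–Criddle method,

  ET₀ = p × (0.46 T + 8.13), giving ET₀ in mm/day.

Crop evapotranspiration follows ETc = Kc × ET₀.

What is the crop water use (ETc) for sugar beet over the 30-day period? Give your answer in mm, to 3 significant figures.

180 mm

ET₀ = 0.32 × (0.46 × 18.7 + 8.13) = 0.32 × 16.732 = 5.3542 mm/d
ETc = Kc × ET₀ = 1.12 × 5.3542 = 5.9967 mm/d
Over 30 days: 5.9967 × 30 = 179.901 mm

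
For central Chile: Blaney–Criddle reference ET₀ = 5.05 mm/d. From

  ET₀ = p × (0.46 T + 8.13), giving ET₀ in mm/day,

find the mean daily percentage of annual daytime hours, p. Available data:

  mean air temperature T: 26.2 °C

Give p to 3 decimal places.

0.250

p = ET₀ / (0.46 T + 8.13) = 5.05 / (0.46 × 26.2 + 8.13) = 5.05 / 20.182 = 0.2502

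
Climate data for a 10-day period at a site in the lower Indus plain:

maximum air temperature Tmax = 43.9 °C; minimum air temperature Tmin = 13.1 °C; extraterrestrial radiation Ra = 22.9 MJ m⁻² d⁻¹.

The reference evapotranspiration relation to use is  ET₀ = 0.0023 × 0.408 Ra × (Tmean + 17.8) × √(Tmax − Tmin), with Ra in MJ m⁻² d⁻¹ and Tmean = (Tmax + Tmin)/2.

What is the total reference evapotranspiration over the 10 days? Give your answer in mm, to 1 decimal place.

55.2 mm

Tmean = (43.9 + 13.1)/2 = 28.50 °C
0.408 Ra = 0.408 × 22.9 = 9.3432 mm/d equivalent
ET₀ = 0.0023 × 9.3432 × (28.50 + 17.8) × √30.8 = 0.0023 × 9.3432 × 46.30 × 5.5498 = 5.5218 mm/d
Over 10 days: 5.5218 × 10 = 55.218 mm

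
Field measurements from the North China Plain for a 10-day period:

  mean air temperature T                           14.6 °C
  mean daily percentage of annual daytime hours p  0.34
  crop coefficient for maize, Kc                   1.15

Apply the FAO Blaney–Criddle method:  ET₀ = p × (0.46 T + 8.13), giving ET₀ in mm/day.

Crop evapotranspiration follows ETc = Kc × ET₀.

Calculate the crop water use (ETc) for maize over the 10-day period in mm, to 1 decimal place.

58.0 mm

ET₀ = 0.34 × (0.46 × 14.6 + 8.13) = 0.34 × 14.846 = 5.0476 mm/d
ETc = Kc × ET₀ = 1.15 × 5.0476 = 5.8047 mm/d
Over 10 days: 5.8047 × 10 = 58.047 mm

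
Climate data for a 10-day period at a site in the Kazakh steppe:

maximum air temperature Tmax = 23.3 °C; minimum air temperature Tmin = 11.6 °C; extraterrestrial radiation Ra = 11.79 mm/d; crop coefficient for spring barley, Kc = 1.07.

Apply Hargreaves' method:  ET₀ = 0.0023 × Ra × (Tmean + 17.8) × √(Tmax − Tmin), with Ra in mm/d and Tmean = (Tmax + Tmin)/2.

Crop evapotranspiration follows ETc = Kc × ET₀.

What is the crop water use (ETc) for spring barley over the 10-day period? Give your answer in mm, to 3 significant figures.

Tmean = (23.3 + 11.6)/2 = 17.45 °C
ET₀ = 0.0023 × 11.79 × (17.45 + 17.8) × √11.7 = 0.0023 × 11.79 × 35.25 × 3.4205 = 3.2696 mm/d
ETc = Kc × ET₀ = 1.07 × 3.2696 = 3.4985 mm/d
Over 10 days: 3.4985 × 10 = 34.985 mm

35.0 mm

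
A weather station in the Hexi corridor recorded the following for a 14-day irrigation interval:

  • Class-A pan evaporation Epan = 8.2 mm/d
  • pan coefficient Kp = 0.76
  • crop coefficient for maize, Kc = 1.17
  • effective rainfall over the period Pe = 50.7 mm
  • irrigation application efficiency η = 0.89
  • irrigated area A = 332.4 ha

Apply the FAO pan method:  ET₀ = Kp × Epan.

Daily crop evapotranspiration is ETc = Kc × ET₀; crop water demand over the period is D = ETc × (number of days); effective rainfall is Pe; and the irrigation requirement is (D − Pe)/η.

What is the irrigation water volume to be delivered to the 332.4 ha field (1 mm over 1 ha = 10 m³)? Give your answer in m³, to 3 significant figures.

ET₀ = 0.76 × 8.2 = 6.2320 mm/d
ETc = Kc × ET₀ = 1.17 × 6.2320 = 7.2914 mm/d
Crop demand D = ETc × 14 d = 7.2914 × 14 = 102.080 mm
D − Pe = 102.080 − 50.7 = 51.380 mm
Gross irrigation = 51.380 / 0.89 = 57.730 mm
Volume = 57.730 mm × 332.4 ha × 10 = 191894.5 m³

192000 m³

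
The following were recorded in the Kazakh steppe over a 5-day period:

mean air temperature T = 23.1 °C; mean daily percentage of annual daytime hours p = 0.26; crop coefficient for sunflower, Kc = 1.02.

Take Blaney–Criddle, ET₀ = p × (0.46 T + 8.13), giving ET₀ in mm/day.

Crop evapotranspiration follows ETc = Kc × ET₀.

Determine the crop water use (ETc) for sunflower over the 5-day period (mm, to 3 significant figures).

ET₀ = 0.26 × (0.46 × 23.1 + 8.13) = 0.26 × 18.756 = 4.8766 mm/d
ETc = Kc × ET₀ = 1.02 × 4.8766 = 4.9741 mm/d
Over 5 days: 4.9741 × 5 = 24.871 mm

24.9 mm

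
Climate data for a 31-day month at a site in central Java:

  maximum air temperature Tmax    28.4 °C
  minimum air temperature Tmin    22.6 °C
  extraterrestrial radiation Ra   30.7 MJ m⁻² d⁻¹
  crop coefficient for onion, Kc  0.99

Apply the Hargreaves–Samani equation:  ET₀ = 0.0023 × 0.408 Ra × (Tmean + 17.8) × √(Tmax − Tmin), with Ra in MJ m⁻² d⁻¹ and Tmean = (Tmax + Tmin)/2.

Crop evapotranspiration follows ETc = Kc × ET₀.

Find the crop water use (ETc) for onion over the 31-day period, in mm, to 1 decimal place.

Tmean = (28.4 + 22.6)/2 = 25.50 °C
0.408 Ra = 0.408 × 30.7 = 12.5256 mm/d equivalent
ET₀ = 0.0023 × 12.5256 × (25.50 + 17.8) × √5.8 = 0.0023 × 12.5256 × 43.30 × 2.4083 = 3.0042 mm/d
ETc = Kc × ET₀ = 0.99 × 3.0042 = 2.9742 mm/d
Over 31 days: 2.9742 × 31 = 92.200 mm

92.2 mm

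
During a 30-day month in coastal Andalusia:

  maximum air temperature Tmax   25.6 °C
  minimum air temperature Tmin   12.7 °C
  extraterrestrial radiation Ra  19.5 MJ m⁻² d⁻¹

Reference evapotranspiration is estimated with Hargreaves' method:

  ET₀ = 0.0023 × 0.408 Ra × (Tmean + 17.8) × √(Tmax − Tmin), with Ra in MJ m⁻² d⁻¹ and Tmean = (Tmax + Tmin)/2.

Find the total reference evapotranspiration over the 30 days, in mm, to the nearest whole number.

Tmean = (25.6 + 12.7)/2 = 19.15 °C
0.408 Ra = 0.408 × 19.5 = 7.9560 mm/d equivalent
ET₀ = 0.0023 × 7.9560 × (19.15 + 17.8) × √12.9 = 0.0023 × 7.9560 × 36.95 × 3.5917 = 2.4285 mm/d
Over 30 days: 2.4285 × 30 = 72.855 mm

73 mm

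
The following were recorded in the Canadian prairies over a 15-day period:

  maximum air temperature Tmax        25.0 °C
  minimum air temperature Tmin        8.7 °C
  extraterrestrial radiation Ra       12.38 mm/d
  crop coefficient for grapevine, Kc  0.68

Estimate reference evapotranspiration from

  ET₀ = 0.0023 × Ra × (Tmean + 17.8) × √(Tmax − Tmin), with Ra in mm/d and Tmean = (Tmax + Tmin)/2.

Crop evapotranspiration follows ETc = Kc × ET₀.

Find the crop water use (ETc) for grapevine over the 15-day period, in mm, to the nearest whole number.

41 mm

Tmean = (25.0 + 8.7)/2 = 16.85 °C
ET₀ = 0.0023 × 12.38 × (16.85 + 17.8) × √16.3 = 0.0023 × 12.38 × 34.65 × 4.0373 = 3.9833 mm/d
ETc = Kc × ET₀ = 0.68 × 3.9833 = 2.7086 mm/d
Over 15 days: 2.7086 × 15 = 40.629 mm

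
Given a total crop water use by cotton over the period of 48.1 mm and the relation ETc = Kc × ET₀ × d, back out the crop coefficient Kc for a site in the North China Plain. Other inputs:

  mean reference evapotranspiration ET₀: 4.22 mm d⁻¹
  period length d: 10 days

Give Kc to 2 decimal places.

ETc = Kc × ET₀ × d  ⇒  Kc = ETc / (ET₀ × d)
Kc = 48.1 / (4.22 × 10) = 48.1 / 42.20 = 1.1398

1.14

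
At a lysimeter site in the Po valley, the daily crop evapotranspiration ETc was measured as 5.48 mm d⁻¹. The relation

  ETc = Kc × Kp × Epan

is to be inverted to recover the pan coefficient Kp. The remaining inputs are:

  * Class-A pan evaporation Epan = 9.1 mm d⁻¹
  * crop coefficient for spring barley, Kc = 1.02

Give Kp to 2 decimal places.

0.59

ETc = Kc × Kp × Epan  ⇒  Kp = ETc / (Kc × Epan)
Kp = 5.48 / (1.02 × 9.1) = 5.48 / 9.282 = 0.5904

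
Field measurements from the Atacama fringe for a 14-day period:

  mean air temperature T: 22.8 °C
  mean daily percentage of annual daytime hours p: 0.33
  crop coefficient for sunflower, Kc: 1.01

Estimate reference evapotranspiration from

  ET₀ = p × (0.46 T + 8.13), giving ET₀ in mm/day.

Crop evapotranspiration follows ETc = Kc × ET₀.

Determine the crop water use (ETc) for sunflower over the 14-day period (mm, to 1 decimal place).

ET₀ = 0.33 × (0.46 × 22.8 + 8.13) = 0.33 × 18.618 = 6.1439 mm/d
ETc = Kc × ET₀ = 1.01 × 6.1439 = 6.2053 mm/d
Over 14 days: 6.2053 × 14 = 86.874 mm

86.9 mm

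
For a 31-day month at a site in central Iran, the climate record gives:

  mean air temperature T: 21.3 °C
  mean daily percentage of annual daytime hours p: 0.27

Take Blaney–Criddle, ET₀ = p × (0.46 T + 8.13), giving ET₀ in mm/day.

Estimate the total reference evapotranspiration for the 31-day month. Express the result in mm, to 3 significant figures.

150 mm

ET₀ = 0.27 × (0.46 × 21.3 + 8.13) = 0.27 × 17.928 = 4.8406 mm/d
Monthly total = 4.8406 × 31 = 150.059 mm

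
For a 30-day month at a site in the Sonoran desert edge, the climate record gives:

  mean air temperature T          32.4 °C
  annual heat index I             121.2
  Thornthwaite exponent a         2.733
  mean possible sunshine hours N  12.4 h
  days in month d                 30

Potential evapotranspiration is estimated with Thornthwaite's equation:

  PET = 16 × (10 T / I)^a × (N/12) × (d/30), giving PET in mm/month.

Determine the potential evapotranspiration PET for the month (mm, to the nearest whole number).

243 mm

10T/I = 10 × 32.4 / 121.2 = 2.6733
(10T/I)^a = 2.6733^2.733 = 14.6934
Uncorrected PET = 16 × 14.6934 = 235.094 mm
Correction = (N/12)(d/30) = (12.4/12)(30/30) = 1.0333
PET = 235.094 × 1.0333 = 242.923 mm/month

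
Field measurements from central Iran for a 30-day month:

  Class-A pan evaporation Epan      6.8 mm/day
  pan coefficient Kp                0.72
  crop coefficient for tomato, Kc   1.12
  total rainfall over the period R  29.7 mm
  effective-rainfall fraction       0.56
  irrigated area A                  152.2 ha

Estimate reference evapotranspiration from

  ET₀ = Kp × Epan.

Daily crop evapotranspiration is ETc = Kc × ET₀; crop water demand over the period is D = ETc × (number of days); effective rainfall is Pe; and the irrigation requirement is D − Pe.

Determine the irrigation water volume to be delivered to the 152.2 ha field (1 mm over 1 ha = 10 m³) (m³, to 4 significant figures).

225100 m³

ET₀ = 0.72 × 6.8 = 4.8960 mm/d
ETc = Kc × ET₀ = 1.12 × 4.8960 = 5.4835 mm/d
Crop demand D = ETc × 30 d = 5.4835 × 30 = 164.505 mm
Pe = 0.56 × 29.7 = 16.632 mm
D − Pe = 164.505 − 16.632 = 147.873 mm
Volume = 147.873 mm × 152.2 ha × 10 = 225062.7 m³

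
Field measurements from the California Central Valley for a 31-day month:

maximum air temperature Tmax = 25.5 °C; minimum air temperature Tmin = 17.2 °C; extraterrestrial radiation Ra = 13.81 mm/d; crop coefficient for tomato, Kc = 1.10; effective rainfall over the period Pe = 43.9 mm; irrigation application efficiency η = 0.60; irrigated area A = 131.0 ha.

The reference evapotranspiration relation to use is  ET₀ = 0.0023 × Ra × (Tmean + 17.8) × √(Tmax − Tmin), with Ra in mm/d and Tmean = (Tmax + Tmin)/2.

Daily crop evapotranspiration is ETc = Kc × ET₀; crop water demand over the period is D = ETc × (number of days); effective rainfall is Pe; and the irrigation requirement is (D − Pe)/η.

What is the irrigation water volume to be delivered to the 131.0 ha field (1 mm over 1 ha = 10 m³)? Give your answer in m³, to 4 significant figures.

170900 m³

Tmean = (25.5 + 17.2)/2 = 21.35 °C
ET₀ = 0.0023 × 13.81 × (21.35 + 17.8) × √8.3 = 0.0023 × 13.81 × 39.15 × 2.8810 = 3.5826 mm/d
ETc = Kc × ET₀ = 1.10 × 3.5826 = 3.9409 mm/d
Crop demand D = ETc × 31 d = 3.9409 × 31 = 122.168 mm
D − Pe = 122.168 − 43.9 = 78.268 mm
Gross irrigation = 78.268 / 0.60 = 130.447 mm
Volume = 130.447 mm × 131.0 ha × 10 = 170885.6 m³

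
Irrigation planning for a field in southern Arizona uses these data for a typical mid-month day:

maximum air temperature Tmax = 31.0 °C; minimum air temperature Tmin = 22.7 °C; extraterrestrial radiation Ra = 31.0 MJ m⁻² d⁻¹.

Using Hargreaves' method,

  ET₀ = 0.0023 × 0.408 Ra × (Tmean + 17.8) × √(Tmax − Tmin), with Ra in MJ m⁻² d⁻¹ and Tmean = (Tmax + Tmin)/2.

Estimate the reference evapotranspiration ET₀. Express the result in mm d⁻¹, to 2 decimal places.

3.74 mm d⁻¹

Tmean = (31.0 + 22.7)/2 = 26.85 °C
0.408 Ra = 0.408 × 31.0 = 12.6480 mm/d equivalent
ET₀ = 0.0023 × 12.6480 × (26.85 + 17.8) × √8.3 = 0.0023 × 12.6480 × 44.65 × 2.8810 = 3.7421 mm/d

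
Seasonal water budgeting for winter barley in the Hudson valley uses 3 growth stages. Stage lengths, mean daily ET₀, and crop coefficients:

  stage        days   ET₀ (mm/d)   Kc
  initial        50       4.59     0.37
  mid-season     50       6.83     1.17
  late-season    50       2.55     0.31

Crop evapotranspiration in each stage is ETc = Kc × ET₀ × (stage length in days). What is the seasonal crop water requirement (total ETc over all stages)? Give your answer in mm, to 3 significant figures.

initial: 0.37 × 4.59 × 50 = 84.92 mm
mid-season: 1.17 × 6.83 × 50 = 399.56 mm
late-season: 0.31 × 2.55 × 50 = 39.53 mm
Seasonal total = 524.01 mm

524 mm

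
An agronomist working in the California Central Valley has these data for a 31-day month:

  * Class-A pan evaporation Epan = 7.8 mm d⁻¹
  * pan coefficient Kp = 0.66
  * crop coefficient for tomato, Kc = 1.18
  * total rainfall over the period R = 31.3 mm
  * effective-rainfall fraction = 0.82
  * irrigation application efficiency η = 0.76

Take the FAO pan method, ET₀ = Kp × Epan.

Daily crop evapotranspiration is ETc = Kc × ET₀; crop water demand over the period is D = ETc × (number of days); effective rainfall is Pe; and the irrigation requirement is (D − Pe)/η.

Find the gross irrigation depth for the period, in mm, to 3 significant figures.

ET₀ = 0.66 × 7.8 = 5.1480 mm/d
ETc = Kc × ET₀ = 1.18 × 5.1480 = 6.0746 mm/d
Crop demand D = ETc × 31 d = 6.0746 × 31 = 188.313 mm
Pe = 0.82 × 31.3 = 25.666 mm
D − Pe = 188.313 − 25.666 = 162.647 mm
Gross irrigation = 162.647 / 0.76 = 214.009 mm

214 mm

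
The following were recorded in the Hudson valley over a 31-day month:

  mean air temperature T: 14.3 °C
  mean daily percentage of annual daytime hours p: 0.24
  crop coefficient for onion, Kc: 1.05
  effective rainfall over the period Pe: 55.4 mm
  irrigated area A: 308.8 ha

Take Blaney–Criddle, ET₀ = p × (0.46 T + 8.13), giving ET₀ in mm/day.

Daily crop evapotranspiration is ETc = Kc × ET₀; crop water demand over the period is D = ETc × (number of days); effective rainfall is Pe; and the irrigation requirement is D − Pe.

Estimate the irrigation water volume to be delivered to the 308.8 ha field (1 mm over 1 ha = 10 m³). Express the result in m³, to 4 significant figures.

183700 m³

ET₀ = 0.24 × (0.46 × 14.3 + 8.13) = 0.24 × 14.708 = 3.5299 mm/d
ETc = Kc × ET₀ = 1.05 × 3.5299 = 3.7064 mm/d
Crop demand D = ETc × 31 d = 3.7064 × 31 = 114.898 mm
D − Pe = 114.898 − 55.4 = 59.498 mm
Volume = 59.498 mm × 308.8 ha × 10 = 183729.8 m³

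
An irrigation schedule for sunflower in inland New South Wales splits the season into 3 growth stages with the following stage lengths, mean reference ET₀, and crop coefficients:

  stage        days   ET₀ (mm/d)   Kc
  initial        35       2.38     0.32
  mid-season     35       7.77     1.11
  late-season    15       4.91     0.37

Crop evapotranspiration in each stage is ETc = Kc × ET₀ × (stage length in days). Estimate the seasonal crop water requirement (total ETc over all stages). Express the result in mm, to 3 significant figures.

initial: 0.32 × 2.38 × 35 = 26.66 mm
mid-season: 1.11 × 7.77 × 35 = 301.86 mm
late-season: 0.37 × 4.91 × 15 = 27.25 mm
Seasonal total = 355.77 mm

356 mm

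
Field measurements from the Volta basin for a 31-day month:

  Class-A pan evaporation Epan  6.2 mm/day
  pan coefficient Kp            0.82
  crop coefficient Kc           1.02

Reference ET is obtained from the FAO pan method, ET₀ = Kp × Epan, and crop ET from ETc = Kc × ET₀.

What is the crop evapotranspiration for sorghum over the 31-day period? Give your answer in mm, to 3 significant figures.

161 mm

ET₀ = 0.82 × 6.2 = 5.0840 mm/d
ETc = Kc × ET₀ = 1.02 × 5.0840 = 5.1857 mm/d
Over 31 days: 5.1857 × 31 = 160.757 mm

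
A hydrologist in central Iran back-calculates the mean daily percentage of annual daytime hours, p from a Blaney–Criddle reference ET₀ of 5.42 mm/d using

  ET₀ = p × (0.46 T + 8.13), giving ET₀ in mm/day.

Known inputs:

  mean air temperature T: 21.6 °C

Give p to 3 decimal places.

0.300

p = ET₀ / (0.46 T + 8.13) = 5.42 / (0.46 × 21.6 + 8.13) = 5.42 / 18.066 = 0.3000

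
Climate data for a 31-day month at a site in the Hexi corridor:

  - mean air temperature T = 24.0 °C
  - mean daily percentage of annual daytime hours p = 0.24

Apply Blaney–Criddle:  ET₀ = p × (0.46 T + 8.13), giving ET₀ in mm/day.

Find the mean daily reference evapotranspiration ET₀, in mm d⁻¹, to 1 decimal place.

ET₀ = 0.24 × (0.46 × 24.0 + 8.13) = 0.24 × 19.170 = 4.6008 mm/d

4.6 mm d⁻¹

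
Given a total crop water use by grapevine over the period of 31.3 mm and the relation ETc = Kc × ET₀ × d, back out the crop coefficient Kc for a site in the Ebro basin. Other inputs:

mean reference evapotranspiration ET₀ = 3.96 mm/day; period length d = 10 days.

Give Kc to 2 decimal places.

0.79

ETc = Kc × ET₀ × d  ⇒  Kc = ETc / (ET₀ × d)
Kc = 31.3 / (3.96 × 10) = 31.3 / 39.60 = 0.7904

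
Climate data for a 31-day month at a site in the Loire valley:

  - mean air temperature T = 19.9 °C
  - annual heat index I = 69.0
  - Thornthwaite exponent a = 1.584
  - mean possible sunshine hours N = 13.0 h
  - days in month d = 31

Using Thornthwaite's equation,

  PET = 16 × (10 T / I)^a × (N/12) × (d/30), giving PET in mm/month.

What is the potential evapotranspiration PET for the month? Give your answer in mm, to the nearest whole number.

96 mm

10T/I = 10 × 19.9 / 69.0 = 2.8841
(10T/I)^a = 2.8841^1.584 = 5.3537
Uncorrected PET = 16 × 5.3537 = 85.659 mm
Correction = (N/12)(d/30) = (13.0/12)(31/30) = 1.1194
PET = 85.659 × 1.1194 = 95.887 mm/month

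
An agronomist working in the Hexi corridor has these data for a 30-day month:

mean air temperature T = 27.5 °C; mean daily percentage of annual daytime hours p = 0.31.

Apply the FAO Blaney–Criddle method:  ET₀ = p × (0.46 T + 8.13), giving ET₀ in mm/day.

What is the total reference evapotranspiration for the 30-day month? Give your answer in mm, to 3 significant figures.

ET₀ = 0.31 × (0.46 × 27.5 + 8.13) = 0.31 × 20.780 = 6.4418 mm/d
Monthly total = 6.4418 × 30 = 193.254 mm

193 mm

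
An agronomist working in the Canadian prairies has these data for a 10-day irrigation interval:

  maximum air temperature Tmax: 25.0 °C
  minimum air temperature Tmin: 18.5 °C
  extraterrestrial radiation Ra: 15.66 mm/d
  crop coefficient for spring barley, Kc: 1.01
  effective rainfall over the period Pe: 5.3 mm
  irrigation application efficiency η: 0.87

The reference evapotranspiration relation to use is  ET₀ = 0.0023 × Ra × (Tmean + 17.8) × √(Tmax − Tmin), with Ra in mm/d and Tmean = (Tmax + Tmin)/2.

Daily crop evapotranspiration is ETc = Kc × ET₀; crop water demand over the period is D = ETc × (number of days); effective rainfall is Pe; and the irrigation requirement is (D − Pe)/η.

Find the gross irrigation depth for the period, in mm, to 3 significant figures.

36.1 mm

Tmean = (25.0 + 18.5)/2 = 21.75 °C
ET₀ = 0.0023 × 15.66 × (21.75 + 17.8) × √6.5 = 0.0023 × 15.66 × 39.55 × 2.5495 = 3.6318 mm/d
ETc = Kc × ET₀ = 1.01 × 3.6318 = 3.6681 mm/d
Crop demand D = ETc × 10 d = 3.6681 × 10 = 36.681 mm
D − Pe = 36.681 − 5.3 = 31.381 mm
Gross irrigation = 31.381 / 0.87 = 36.070 mm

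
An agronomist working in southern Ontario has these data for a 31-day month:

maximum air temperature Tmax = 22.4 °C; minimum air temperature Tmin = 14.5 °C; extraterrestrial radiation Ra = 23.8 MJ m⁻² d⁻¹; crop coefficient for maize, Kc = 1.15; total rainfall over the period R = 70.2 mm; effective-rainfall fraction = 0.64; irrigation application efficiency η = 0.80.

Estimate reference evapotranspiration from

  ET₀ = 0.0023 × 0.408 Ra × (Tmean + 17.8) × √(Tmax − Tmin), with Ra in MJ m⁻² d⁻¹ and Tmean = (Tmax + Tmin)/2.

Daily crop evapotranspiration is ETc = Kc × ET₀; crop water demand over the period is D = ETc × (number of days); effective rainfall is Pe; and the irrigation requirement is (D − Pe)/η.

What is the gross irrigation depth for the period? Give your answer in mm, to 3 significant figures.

45.2 mm

Tmean = (22.4 + 14.5)/2 = 18.45 °C
0.408 Ra = 0.408 × 23.8 = 9.7104 mm/d equivalent
ET₀ = 0.0023 × 9.7104 × (18.45 + 17.8) × √7.9 = 0.0023 × 9.7104 × 36.25 × 2.8107 = 2.2756 mm/d
ETc = Kc × ET₀ = 1.15 × 2.2756 = 2.6169 mm/d
Crop demand D = ETc × 31 d = 2.6169 × 31 = 81.124 mm
Pe = 0.64 × 70.2 = 44.928 mm
D − Pe = 81.124 − 44.928 = 36.196 mm
Gross irrigation = 36.196 / 0.80 = 45.245 mm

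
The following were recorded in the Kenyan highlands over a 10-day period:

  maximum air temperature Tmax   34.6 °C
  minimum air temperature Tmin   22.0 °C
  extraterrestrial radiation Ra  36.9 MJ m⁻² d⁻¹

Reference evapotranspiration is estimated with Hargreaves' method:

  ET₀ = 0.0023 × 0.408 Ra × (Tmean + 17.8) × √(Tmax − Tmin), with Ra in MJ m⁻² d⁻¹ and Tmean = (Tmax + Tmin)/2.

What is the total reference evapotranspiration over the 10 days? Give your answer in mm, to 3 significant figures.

56.7 mm

Tmean = (34.6 + 22.0)/2 = 28.30 °C
0.408 Ra = 0.408 × 36.9 = 15.0552 mm/d equivalent
ET₀ = 0.0023 × 15.0552 × (28.30 + 17.8) × √12.6 = 0.0023 × 15.0552 × 46.10 × 3.5496 = 5.6662 mm/d
Over 10 days: 5.6662 × 10 = 56.662 mm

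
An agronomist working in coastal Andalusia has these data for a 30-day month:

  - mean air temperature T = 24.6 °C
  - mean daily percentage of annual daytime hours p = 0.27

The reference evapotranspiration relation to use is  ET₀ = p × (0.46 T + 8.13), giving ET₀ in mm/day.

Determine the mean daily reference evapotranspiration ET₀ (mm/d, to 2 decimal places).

ET₀ = 0.27 × (0.46 × 24.6 + 8.13) = 0.27 × 19.446 = 5.2504 mm/d

5.25 mm/d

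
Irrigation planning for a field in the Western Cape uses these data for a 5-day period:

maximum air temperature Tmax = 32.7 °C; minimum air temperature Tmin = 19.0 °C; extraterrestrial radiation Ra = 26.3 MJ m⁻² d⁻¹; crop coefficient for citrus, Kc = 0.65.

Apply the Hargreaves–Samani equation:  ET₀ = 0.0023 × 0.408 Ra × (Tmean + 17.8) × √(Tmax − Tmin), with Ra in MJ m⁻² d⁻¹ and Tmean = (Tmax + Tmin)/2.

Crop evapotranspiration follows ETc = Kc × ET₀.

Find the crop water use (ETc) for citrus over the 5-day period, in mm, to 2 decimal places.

12.96 mm

Tmean = (32.7 + 19.0)/2 = 25.85 °C
0.408 Ra = 0.408 × 26.3 = 10.7304 mm/d equivalent
ET₀ = 0.0023 × 10.7304 × (25.85 + 17.8) × √13.7 = 0.0023 × 10.7304 × 43.65 × 3.7014 = 3.9874 mm/d
ETc = Kc × ET₀ = 0.65 × 3.9874 = 2.5918 mm/d
Over 5 days: 2.5918 × 5 = 12.959 mm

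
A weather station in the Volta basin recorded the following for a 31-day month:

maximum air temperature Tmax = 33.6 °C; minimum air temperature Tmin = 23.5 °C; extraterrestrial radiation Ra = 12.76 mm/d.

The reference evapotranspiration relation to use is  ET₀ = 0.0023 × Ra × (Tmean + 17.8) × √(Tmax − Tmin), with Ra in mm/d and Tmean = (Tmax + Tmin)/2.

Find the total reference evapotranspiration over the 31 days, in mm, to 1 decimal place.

Tmean = (33.6 + 23.5)/2 = 28.55 °C
ET₀ = 0.0023 × 12.76 × (28.55 + 17.8) × √10.1 = 0.0023 × 12.76 × 46.35 × 3.1780 = 4.3230 mm/d
Over 31 days: 4.3230 × 31 = 134.013 mm

134.0 mm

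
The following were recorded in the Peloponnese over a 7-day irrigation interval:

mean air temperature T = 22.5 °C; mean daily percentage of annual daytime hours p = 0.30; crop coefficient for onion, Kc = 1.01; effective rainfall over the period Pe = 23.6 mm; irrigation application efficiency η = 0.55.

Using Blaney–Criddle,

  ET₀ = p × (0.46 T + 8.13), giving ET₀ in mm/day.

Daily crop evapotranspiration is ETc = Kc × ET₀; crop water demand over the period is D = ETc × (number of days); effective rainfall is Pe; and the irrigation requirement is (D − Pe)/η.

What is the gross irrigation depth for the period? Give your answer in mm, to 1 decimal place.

ET₀ = 0.30 × (0.46 × 22.5 + 8.13) = 0.30 × 18.480 = 5.5440 mm/d
ETc = Kc × ET₀ = 1.01 × 5.5440 = 5.5994 mm/d
Crop demand D = ETc × 7 d = 5.5994 × 7 = 39.196 mm
D − Pe = 39.196 − 23.6 = 15.596 mm
Gross irrigation = 15.596 / 0.55 = 28.356 mm

28.4 mm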